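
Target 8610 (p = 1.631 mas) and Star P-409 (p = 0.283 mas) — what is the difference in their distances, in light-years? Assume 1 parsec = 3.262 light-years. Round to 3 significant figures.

9530 ly

d_A = 1/0.001631″ = 613.12 pc; d_B = 1/0.0002830″ = 3533.6 pc.
|d_B − d_A| = |3533.6 − 613.12| = 2920.5 pc = 2920.5 × 3.262 ly = 9526.7 ly.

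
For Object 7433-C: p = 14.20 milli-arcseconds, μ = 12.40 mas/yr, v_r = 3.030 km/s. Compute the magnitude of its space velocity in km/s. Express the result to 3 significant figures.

5.13 km/s

d = 1/p = 1/0.01420″ = 70.423 pc.
μ = 12.40 mas/yr = 0.01240 ″/yr.
v_t = 4.740 μ d = 4.740 × 0.01240 × 70.423 = 4.1392 km/s.
v = √(v_r² + v_t²) = √(3.030² + 4.1392²) = √26.3139 = 5.1297 km/s.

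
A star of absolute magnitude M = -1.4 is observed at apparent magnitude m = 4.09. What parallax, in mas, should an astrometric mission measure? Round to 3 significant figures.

7.98 mas

m − M = 4.09 − (-1.4) = 5.49.
d = 10^((m−M)/5 + 1) = 10^2.098 = 125.31 pc.
p = 1/d = 1/125.31 = 0.0079802 arcsec = 7.9802 mas.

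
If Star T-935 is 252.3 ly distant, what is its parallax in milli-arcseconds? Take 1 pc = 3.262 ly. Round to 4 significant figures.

d = 252.3 ly ÷ 3.262 = 77.345 pc.
p = 1/d = 1/77.345 = 0.012929 arcsec.
= 0.012929 × 1000 = 12.929 mas.

12.93 mas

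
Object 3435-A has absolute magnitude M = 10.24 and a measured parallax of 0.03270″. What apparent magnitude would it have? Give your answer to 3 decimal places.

m = 12.667

d = 1/p = 1/0.03270″ = 30.581 pc.
m − M = 5 log₁₀ d − 5 = 5 log₁₀(30.581) − 5 = 7.4273 − 5 = 2.4273.
m = M + (m − M) = 10.24 + 2.4273 = 12.667.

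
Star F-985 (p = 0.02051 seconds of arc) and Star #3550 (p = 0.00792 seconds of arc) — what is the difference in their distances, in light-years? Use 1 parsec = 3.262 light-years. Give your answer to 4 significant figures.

252.8 ly

d_A = 1/0.02051″ = 48.757 pc; d_B = 1/0.007920″ = 126.26 pc.
|d_B − d_A| = |126.26 − 48.757| = 77.503 pc = 77.503 × 3.262 ly = 252.81 ly.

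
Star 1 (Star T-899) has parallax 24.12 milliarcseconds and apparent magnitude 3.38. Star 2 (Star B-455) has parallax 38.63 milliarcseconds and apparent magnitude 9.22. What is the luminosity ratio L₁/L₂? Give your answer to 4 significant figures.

d₁ = 1/p₁ = 1/0.02412″ = 41.459 pc; d₂ = 1/p₂ = 1/0.03863″ = 25.887 pc.
M₁ = m₁ − 5 log₁₀ d₁ + 5 = 3.38 − 8.0881 + 5 = 0.2919.
M₂ = 9.22 − 7.0654 + 5 = 7.1546.
L₁/L₂ = 10^(0.4(M₂ − M₁)) = 10^(0.4 × 6.8627) = 10^2.74508 = 556.01.

L₁/L₂ = 556.0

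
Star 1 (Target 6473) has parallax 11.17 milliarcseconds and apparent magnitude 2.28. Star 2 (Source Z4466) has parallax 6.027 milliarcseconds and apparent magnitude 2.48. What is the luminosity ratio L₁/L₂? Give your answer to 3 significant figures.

L₁/L₂ = 0.350

d₁ = 1/p₁ = 1/0.01117″ = 89.526 pc; d₂ = 1/p₂ = 1/0.006027″ = 165.92 pc.
M₁ = m₁ − 5 log₁₀ d₁ + 5 = 2.28 − 9.7597 + 5 = -2.4797.
M₂ = 2.48 − 11.0995 + 5 = -3.6195.
L₁/L₂ = 10^(0.4(M₂ − M₁)) = 10^(0.4 × (-1.1398)) = 10^(-0.45592) = 0.35001.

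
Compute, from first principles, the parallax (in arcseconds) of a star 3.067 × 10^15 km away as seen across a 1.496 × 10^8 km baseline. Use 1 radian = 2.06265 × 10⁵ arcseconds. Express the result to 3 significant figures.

0.0101 arcsec

θ ≈ B/d = (1.496 × 10^8) / (3.067 × 10^15) = 4.8777 × 10^-8 rad.
In arcseconds: 4.8777 × 10^-8 × 206265 = 0.010061″.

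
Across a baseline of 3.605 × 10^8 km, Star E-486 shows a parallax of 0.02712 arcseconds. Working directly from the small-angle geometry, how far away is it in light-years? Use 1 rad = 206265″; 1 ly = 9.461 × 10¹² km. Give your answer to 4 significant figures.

θ = 0.02712″ = 0.02712/206265 = 1.3148 × 10^-7 rad.
d = B/θ = (3.605 × 10^8) / (1.3148 × 10^-7) = 2.7419 × 10^15 km = (2.7419 × 10^15) / (9.461 × 10^12) ly = 289.81 ly.

289.8 ly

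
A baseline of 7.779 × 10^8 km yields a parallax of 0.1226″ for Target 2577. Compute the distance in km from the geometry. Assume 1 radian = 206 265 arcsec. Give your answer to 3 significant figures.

1.31 × 10^15 km

θ = 0.1226″ = 0.1226/206265 = 5.9438 × 10^-7 rad.
d = B/θ = (7.779 × 10^8) / (5.9438 × 10^-7) = 1.3088 × 10^15 km.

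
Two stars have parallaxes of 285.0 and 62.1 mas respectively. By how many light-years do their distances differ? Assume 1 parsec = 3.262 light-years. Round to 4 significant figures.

41.08 ly

d_A = 1/0.2850″ = 3.5088 pc; d_B = 1/0.06210″ = 16.103 pc.
|d_B − d_A| = |16.103 − 3.5088| = 12.594 pc = 12.594 × 3.262 ly = 41.082 ly.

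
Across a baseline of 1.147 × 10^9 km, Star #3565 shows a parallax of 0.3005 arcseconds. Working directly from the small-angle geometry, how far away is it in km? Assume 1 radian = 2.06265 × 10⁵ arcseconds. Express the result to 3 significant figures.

θ = 0.3005″ = 0.3005/206265 = 1.4569 × 10^-6 rad.
d = B/θ = (1.147 × 10^9) / (1.4569 × 10^-6) = 7.8729 × 10^14 km.

7.87 × 10^14 km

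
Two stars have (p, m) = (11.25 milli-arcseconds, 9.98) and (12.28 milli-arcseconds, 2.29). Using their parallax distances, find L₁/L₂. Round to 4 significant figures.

L₁/L₂ = 0.001000

d₁ = 1/p₁ = 1/0.01125″ = 88.889 pc; d₂ = 1/p₂ = 1/0.01228″ = 81.433 pc.
M₁ = m₁ − 5 log₁₀ d₁ + 5 = 9.98 − 9.7442 + 5 = 5.2358.
M₂ = 2.29 − 9.5540 + 5 = -2.2640.
L₁/L₂ = 10^(0.4(M₂ − M₁)) = 10^(0.4 × (-7.4998)) = 10^(-2.99992) = 0.0010002.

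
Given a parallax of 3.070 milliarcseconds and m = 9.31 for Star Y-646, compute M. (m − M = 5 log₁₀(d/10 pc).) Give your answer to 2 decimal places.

M = 1.75

d = 1/p = 1/0.003070″ = 325.73 pc.
m − M = 5 log₁₀(325.73) − 5 = 12.5643 − 5 = 7.5643.
M = m − (m − M) = 9.31 − 7.5643 = 1.75.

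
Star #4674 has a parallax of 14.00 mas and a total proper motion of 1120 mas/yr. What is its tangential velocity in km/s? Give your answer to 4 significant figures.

379.2 km/s

d = 1/p = 1/0.01400″ = 71.429 pc.
μ = 1120 mas/yr = 1.12 ″/yr.
v_t = 4.74 × μ × d = 4.74 × 1.12 × 71.429 = 379.2 km/s.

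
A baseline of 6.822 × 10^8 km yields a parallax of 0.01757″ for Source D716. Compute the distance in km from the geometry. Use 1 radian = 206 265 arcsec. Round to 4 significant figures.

8.009 × 10^15 km

θ = 0.01757″ = 0.01757/206265 = 8.5182 × 10^-8 rad.
d = B/θ = (6.822 × 10^8) / (8.5182 × 10^-8) = 8.0087 × 10^15 km.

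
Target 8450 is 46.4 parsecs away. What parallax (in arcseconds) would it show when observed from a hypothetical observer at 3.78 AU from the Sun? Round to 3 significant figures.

0.0815 arcsec

p (arcsec) = B (AU) / d (pc).
p = 3.78 / 46.4 = 0.081466 arcsec.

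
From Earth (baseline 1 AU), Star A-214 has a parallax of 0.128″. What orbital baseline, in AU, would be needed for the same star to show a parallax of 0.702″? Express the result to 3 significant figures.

Parallax scales linearly with baseline: p ∝ B, so B = p_target / p_Earth × 1 AU.
B = 0.702 / 0.128 = 5.4844 AU.

5.48 AU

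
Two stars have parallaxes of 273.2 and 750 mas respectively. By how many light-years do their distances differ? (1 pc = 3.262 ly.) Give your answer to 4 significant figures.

d_A = 1/0.2732″ = 3.6603 pc; d_B = 1/0.7500″ = 1.3333 pc.
|d_B − d_A| = |1.3333 − 3.6603| = 2.327 pc = 2.327 × 3.262 ly = 7.5907 ly.

7.591 ly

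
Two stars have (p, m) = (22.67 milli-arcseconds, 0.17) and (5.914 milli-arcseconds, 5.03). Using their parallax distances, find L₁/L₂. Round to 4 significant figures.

L₁/L₂ = 5.982

d₁ = 1/p₁ = 1/0.02267″ = 44.111 pc; d₂ = 1/p₂ = 1/0.005914″ = 169.09 pc.
M₁ = m₁ − 5 log₁₀ d₁ + 5 = 0.17 − 8.2227 + 5 = -3.0527.
M₂ = 5.03 − 11.1406 + 5 = -1.1106.
L₁/L₂ = 10^(0.4(M₂ − M₁)) = 10^(0.4 × 1.9421) = 10^0.77684 = 5.9819.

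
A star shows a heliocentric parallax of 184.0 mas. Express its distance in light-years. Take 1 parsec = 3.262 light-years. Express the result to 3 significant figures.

p = 184.0 mas = 0.1840 arcsec.
d = 1/p = 1/0.1840 = 5.4348 pc.
In light-years: 5.4348 × 3.262 = 17.728 ly.

17.7 light years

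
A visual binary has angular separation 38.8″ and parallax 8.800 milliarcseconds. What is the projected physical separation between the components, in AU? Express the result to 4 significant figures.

4409 AU

d = 1/p = 1/0.008800″ = 113.64 pc.
At distance d (pc), an angle of θ arcsec spans θ·d AU: s = 38.8 × 113.64 = 4409.2 AU.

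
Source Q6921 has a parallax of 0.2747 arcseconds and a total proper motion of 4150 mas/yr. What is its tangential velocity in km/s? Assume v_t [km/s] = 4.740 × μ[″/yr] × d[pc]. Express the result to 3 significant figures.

71.6 km/s

d = 1/p = 1/0.2747″ = 3.6403 pc.
μ = 4150 mas/yr = 4.15 ″/yr.
v_t = 4.74 × μ × d = 4.74 × 4.15 × 3.6403 = 71.608 km/s.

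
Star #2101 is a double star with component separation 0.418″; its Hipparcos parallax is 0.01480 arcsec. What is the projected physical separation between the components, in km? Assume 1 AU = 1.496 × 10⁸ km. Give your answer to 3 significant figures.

d = 1/p = 1/0.01480″ = 67.568 pc.
At distance d (pc), an angle of θ arcsec spans θ·d AU: s = 0.418 × 67.568 = 28.243 AU.
= 28.243 × 1.496 × 10⁸ km = 4.2252 × 10^9 km.

4.23 × 10^9 km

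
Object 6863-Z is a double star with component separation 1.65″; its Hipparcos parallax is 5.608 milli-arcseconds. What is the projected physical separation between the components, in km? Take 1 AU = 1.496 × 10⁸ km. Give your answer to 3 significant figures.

d = 1/p = 1/0.005608″ = 178.32 pc.
At distance d (pc), an angle of θ arcsec spans θ·d AU: s = 1.65 × 178.32 = 294.23 AU.
= 294.23 × 1.496 × 10⁸ km = 4.4017 × 10^10 km.

4.40 × 10^10 km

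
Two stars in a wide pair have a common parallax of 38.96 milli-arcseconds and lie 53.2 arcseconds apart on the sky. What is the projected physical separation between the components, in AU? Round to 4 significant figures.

d = 1/p = 1/0.03896″ = 25.667 pc.
At distance d (pc), an angle of θ arcsec spans θ·d AU: s = 53.2 × 25.667 = 1365.5 AU.

1366 AU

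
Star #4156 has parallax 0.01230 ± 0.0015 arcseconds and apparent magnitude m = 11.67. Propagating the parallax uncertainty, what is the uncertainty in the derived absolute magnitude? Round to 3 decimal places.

M = m − 5 log₁₀ d + 5 = m + 5 log₁₀ p + 5, so ∂M/∂p = 5/(p ln 10).
σ_M = (5/ln 10) · (σ_p/p) = 2.1715 × 0.0015/0.01230 = 2.1715 × 0.12195 = 0.26481.

σ_M = 0.265 mag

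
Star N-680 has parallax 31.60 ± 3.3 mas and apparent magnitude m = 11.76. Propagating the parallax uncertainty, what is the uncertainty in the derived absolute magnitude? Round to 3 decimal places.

M = m − 5 log₁₀ d + 5 = m + 5 log₁₀ p + 5, so ∂M/∂p = 5/(p ln 10).
σ_M = (5/ln 10) · (σ_p/p) = 2.1715 × 3.3/31.60 = 2.1715 × 0.10443 = 0.22677.

σ_M = 0.227 mag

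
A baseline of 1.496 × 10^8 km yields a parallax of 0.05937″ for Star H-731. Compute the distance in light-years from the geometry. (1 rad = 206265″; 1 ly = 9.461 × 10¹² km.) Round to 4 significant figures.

θ = 0.05937″ = 0.05937/206265 = 2.8783 × 10^-7 rad.
d = B/θ = (1.496 × 10^8) / (2.8783 × 10^-7) = 5.1975 × 10^14 km = (5.1975 × 10^14) / (9.461 × 10^12) ly = 54.936 ly.

54.94 ly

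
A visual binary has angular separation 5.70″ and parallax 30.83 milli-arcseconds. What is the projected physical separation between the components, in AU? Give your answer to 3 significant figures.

185 AU

d = 1/p = 1/0.03083″ = 32.436 pc.
At distance d (pc), an angle of θ arcsec spans θ·d AU: s = 5.70 × 32.436 = 184.89 AU.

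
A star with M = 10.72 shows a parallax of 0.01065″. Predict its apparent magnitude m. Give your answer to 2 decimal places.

d = 1/p = 1/0.01065″ = 93.897 pc.
m − M = 5 log₁₀ d − 5 = 5 log₁₀(93.897) − 5 = 9.8633 − 5 = 4.8633.
m = M + (m − M) = 10.72 + 4.8633 = 15.58.

m = 15.58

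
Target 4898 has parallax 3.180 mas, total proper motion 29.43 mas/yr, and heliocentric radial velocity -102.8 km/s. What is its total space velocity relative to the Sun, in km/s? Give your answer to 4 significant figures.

111.8 km/s

d = 1/p = 1/0.003180″ = 314.47 pc.
μ = 29.43 mas/yr = 0.02943 ″/yr.
v_t = 4.740 μ d = 4.740 × 0.02943 × 314.47 = 43.868 km/s.
v = √(v_r² + v_t²) = √((-102.8)² + 43.868²) = √12492.2 = 111.77 km/s.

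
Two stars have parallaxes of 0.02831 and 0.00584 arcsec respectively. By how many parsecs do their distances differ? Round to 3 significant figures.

136 pc

d_A = 1/0.02831″ = 35.323 pc; d_B = 1/0.005840″ = 171.23 pc.
|d_B − d_A| = |171.23 − 35.323| = 135.91 pc.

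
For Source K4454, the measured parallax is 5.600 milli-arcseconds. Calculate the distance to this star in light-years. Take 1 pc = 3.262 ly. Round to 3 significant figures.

583 light years

p = 5.600 milli-arcseconds = 0.005600 arcsec.
d = 1/p = 1/0.005600 = 178.57 pc.
In light-years: 178.57 × 3.262 = 582.5 ly.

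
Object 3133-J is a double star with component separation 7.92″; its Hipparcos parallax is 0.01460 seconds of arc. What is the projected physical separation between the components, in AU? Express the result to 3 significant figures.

d = 1/p = 1/0.01460″ = 68.493 pc.
At distance d (pc), an angle of θ arcsec spans θ·d AU: s = 7.92 × 68.493 = 542.46 AU.

542 AU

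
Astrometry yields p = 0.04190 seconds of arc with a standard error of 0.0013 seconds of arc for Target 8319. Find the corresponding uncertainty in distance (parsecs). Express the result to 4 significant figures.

0.7405 pc

d = 1/p, so σ_d = σ_p / p².
σ_d = 0.00130 / (0.04190)² = 0.00130 / 0.0017556 = 0.74049 pc.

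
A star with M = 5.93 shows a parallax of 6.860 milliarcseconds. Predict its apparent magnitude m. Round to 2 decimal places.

m = 11.75

d = 1/p = 1/0.006860″ = 145.77 pc.
m − M = 5 log₁₀ d − 5 = 5 log₁₀(145.77) − 5 = 10.8183 − 5 = 5.8183.
m = M + (m − M) = 5.93 + 5.8183 = 11.75.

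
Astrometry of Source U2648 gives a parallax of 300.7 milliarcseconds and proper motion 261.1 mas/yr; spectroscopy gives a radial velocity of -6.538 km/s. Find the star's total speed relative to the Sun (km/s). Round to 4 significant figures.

7.726 km/s

d = 1/p = 1/0.3007″ = 3.3256 pc.
μ = 261.1 mas/yr = 0.2611 ″/yr.
v_t = 4.740 μ d = 4.740 × 0.2611 × 3.3256 = 4.1158 km/s.
v = √(v_r² + v_t²) = √((-6.538)² + 4.1158²) = √59.6853 = 7.7256 km/s.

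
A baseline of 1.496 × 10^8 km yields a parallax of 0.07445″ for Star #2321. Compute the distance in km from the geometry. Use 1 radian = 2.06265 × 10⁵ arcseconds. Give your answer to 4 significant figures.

4.145 × 10^14 km

θ = 0.07445″ = 0.07445/206265 = 3.6094 × 10^-7 rad.
d = B/θ = (1.496 × 10^8) / (3.6094 × 10^-7) = 4.1447 × 10^14 km.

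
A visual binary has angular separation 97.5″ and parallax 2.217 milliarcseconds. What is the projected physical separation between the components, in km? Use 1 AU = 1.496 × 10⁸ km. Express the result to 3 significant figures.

d = 1/p = 1/0.002217″ = 451.06 pc.
At distance d (pc), an angle of θ arcsec spans θ·d AU: s = 97.5 × 451.06 = 43978 AU.
= 43978 × 1.496 × 10⁸ km = 6.5791 × 10^12 km.

6.58 × 10^12 km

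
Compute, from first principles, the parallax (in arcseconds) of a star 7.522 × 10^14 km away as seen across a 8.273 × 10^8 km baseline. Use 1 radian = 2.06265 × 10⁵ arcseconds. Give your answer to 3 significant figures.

θ ≈ B/d = (8.273 × 10^8) / (7.522 × 10^14) = 1.0998 × 10^-6 rad.
In arcseconds: 1.0998 × 10^-6 × 206265 = 0.22685″.

0.227 arcsec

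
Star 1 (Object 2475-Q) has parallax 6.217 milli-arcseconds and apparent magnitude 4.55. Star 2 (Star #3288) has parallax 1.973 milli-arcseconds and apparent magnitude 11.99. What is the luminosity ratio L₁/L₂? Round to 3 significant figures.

L₁/L₂ = 95.3

d₁ = 1/p₁ = 1/0.006217″ = 160.85 pc; d₂ = 1/p₂ = 1/0.001973″ = 506.84 pc.
M₁ = m₁ − 5 log₁₀ d₁ + 5 = 4.55 − 11.0321 + 5 = -1.4821.
M₂ = 11.99 − 13.5244 + 5 = 3.4656.
L₁/L₂ = 10^(0.4(M₂ − M₁)) = 10^(0.4 × 4.9477) = 10^1.97908 = 95.297.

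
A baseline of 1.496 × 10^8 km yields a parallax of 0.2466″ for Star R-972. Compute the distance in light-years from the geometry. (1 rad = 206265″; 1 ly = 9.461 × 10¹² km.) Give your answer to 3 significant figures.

θ = 0.2466″ = 0.2466/206265 = 1.1955 × 10^-6 rad.
d = B/θ = (1.496 × 10^8) / (1.1955 × 10^-6) = 1.2514 × 10^14 km = (1.2514 × 10^14) / (9.461 × 10^12) ly = 13.227 ly.

13.2 ly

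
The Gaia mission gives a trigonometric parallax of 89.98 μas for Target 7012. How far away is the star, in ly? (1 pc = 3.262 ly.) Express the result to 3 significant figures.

p = 89.98 μas = 0.00008998 arcsec.
d = 1/p = 1/0.00008998 = 11114 pc.
In light-years: 11114 × 3.262 = 36254 ly.

36300 ly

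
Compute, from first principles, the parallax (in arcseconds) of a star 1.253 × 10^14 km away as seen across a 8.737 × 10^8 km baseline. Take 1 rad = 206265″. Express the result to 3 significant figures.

1.44 arcsec

θ ≈ B/d = (8.737 × 10^8) / (1.253 × 10^14) = 6.9729 × 10^-6 rad.
In arcseconds: 6.9729 × 10^-6 × 206265 = 1.4383″.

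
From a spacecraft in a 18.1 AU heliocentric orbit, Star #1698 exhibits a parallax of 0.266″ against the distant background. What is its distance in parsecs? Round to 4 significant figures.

With baseline B (in AU) and parallax p (in arcsec), d = B/p parsecs.
d = 18.1 / 0.266 = 68.045 pc.

68.05 pc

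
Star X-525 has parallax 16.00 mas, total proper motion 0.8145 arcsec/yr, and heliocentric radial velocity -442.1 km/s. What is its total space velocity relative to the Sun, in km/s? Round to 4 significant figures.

503.7 km/s

d = 1/p = 1/0.01600″ = 62.5 pc.
v_t = 4.740 μ d = 4.740 × 0.8145 × 62.5 = 241.3 km/s.
v = √(v_r² + v_t²) = √((-442.1)² + 241.3²) = √253678 = 503.66 km/s.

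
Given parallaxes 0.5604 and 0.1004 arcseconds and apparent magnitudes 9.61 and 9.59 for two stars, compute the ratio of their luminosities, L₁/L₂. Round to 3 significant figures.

d₁ = 1/p₁ = 1/0.5604″ = 1.7844 pc; d₂ = 1/p₂ = 1/0.1004″ = 9.9602 pc.
M₁ = m₁ − 5 log₁₀ d₁ + 5 = 9.61 − 1.2575 + 5 = 13.3525.
M₂ = 9.59 − 4.9913 + 5 = 9.5987.
L₁/L₂ = 10^(0.4(M₂ − M₁)) = 10^(0.4 × (-3.7538)) = 10^(-1.50152) = 0.031512.

L₁/L₂ = 0.0315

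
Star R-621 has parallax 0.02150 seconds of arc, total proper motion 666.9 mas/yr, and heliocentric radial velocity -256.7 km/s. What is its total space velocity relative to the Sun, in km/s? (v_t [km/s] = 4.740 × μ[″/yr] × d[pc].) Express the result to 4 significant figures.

d = 1/p = 1/0.02150″ = 46.512 pc.
μ = 666.9 mas/yr = 0.6669 ″/yr.
v_t = 4.740 μ d = 4.740 × 0.6669 × 46.512 = 147.03 km/s.
v = √(v_r² + v_t²) = √((-256.7)² + 147.03²) = √87512.7 = 295.83 km/s.

295.8 km/s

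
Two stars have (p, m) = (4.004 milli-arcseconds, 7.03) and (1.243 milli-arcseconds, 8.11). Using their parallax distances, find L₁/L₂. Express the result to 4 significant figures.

L₁/L₂ = 0.2606

d₁ = 1/p₁ = 1/0.004004″ = 249.75 pc; d₂ = 1/p₂ = 1/0.001243″ = 804.51 pc.
M₁ = m₁ − 5 log₁₀ d₁ + 5 = 7.03 − 11.9875 + 5 = 0.0425.
M₂ = 8.11 − 14.5277 + 5 = -1.4177.
L₁/L₂ = 10^(0.4(M₂ − M₁)) = 10^(0.4 × (-1.4602)) = 10^(-0.58408) = 0.26057.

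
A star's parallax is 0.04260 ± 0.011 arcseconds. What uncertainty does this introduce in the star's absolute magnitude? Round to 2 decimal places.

M = m − 5 log₁₀ d + 5 = m + 5 log₁₀ p + 5, so ∂M/∂p = 5/(p ln 10).
σ_M = (5/ln 10) · (σ_p/p) = 2.1715 × 0.011/0.04260 = 2.1715 × 0.25822 = 0.56072.

σ_M = 0.56 mag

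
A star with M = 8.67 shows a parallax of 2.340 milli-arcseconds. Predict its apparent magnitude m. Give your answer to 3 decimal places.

d = 1/p = 1/0.002340″ = 427.35 pc.
m − M = 5 log₁₀ d − 5 = 5 log₁₀(427.35) − 5 = 13.1539 − 5 = 8.1539.
m = M + (m − M) = 8.67 + 8.1539 = 16.824.

m = 16.824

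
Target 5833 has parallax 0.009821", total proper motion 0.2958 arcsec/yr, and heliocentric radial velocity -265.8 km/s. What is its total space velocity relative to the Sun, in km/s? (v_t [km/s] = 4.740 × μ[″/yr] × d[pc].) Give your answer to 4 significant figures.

301.7 km/s

d = 1/p = 1/0.009821″ = 101.82 pc.
v_t = 4.740 μ d = 4.740 × 0.2958 × 101.82 = 142.76 km/s.
v = √(v_r² + v_t²) = √((-265.8)² + 142.76²) = √91030.1 = 301.71 km/s.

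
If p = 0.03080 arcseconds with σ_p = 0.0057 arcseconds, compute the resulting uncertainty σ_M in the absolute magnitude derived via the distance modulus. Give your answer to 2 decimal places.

M = m − 5 log₁₀ d + 5 = m + 5 log₁₀ p + 5, so ∂M/∂p = 5/(p ln 10).
σ_M = (5/ln 10) · (σ_p/p) = 2.1715 × 0.0057/0.03080 = 2.1715 × 0.18506 = 0.40186.

σ_M = 0.40 mag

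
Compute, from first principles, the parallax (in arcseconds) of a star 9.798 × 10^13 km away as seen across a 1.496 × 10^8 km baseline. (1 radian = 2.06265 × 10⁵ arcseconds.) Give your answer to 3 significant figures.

0.315 arcsec

θ ≈ B/d = (1.496 × 10^8) / (9.798 × 10^13) = 1.5268 × 10^-6 rad.
In arcseconds: 1.5268 × 10^-6 × 206265 = 0.31493″.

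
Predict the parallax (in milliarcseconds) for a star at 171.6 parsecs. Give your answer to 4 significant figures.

5.828 mas

p = 1/d = 1/171.6 = 0.0058275 arcsec.
= 0.0058275 × 1000 = 5.8275 mas.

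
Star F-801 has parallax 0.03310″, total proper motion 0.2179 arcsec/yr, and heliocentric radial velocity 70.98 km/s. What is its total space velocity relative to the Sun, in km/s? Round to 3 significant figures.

d = 1/p = 1/0.03310″ = 30.211 pc.
v_t = 4.740 μ d = 4.740 × 0.2179 × 30.211 = 31.203 km/s.
v = √(v_r² + v_t²) = √(70.98² + 31.203²) = √6011.79 = 77.536 km/s.

77.5 km/s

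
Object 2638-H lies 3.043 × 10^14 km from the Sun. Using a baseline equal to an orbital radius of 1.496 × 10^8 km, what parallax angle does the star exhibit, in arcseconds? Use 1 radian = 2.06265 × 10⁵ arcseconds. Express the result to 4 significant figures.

θ ≈ B/d = (1.496 × 10^8) / (3.043 × 10^14) = 4.9162 × 10^-7 rad.
In arcseconds: 4.9162 × 10^-7 × 206265 = 0.1014″.

0.1014 arcsec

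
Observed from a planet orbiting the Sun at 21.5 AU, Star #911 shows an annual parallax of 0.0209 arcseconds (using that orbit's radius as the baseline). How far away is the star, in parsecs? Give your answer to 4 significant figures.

1029 pc

With baseline B (in AU) and parallax p (in arcsec), d = B/p parsecs.
d = 21.5 / 0.0209 = 1028.7 pc.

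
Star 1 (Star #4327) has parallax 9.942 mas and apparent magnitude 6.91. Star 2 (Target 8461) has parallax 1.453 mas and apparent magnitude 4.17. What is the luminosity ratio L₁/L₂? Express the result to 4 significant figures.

d₁ = 1/p₁ = 1/0.009942″ = 100.58 pc; d₂ = 1/p₂ = 1/0.001453″ = 688.23 pc.
M₁ = m₁ − 5 log₁₀ d₁ + 5 = 6.91 − 10.0126 + 5 = 1.8974.
M₂ = 4.17 − 14.1887 + 5 = -5.0187.
L₁/L₂ = 10^(0.4(M₂ − M₁)) = 10^(0.4 × (-6.9161)) = 10^(-2.76644) = 0.0017122.

L₁/L₂ = 0.001712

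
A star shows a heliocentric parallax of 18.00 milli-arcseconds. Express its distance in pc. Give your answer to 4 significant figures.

55.56 pc

p = 18.00 milli-arcseconds = 0.01800 arcsec.
d = 1/p = 1/0.01800 = 55.556 pc.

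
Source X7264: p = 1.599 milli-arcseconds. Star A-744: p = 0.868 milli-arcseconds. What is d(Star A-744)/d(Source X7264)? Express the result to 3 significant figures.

Since d = 1/p, d_B/d_A = p_A/p_B.
= 1.599 / 0.868 = 1.8422.

1.84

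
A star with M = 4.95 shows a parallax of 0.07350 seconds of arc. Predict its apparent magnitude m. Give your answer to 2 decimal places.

m = 5.62

d = 1/p = 1/0.07350″ = 13.605 pc.
m − M = 5 log₁₀ d − 5 = 5 log₁₀(13.605) − 5 = 5.6685 − 5 = 0.6685.
m = M + (m − M) = 4.95 + 0.6685 = 5.62.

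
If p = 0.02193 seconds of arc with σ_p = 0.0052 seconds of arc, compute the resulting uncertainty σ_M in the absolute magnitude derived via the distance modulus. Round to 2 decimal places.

M = m − 5 log₁₀ d + 5 = m + 5 log₁₀ p + 5, so ∂M/∂p = 5/(p ln 10).
σ_M = (5/ln 10) · (σ_p/p) = 2.1715 × 0.0052/0.02193 = 2.1715 × 0.23712 = 0.51491.

σ_M = 0.51 mag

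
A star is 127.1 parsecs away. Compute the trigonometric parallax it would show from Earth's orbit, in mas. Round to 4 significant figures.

7.868 mas

p = 1/d = 1/127.1 = 0.0078678 arcsec.
= 0.0078678 × 1000 = 7.8678 mas.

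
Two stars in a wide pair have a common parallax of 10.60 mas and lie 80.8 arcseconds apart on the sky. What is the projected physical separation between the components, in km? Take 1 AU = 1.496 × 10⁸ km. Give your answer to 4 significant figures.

1.140 × 10^12 km

d = 1/p = 1/0.01060″ = 94.34 pc.
At distance d (pc), an angle of θ arcsec spans θ·d AU: s = 80.8 × 94.34 = 7622.7 AU.
= 7622.7 × 1.496 × 10⁸ km = 1.1404 × 10^12 km.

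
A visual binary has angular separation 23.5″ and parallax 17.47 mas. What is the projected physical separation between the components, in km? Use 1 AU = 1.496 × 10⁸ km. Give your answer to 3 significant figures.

2.01 × 10^11 km

d = 1/p = 1/0.01747″ = 57.241 pc.
At distance d (pc), an angle of θ arcsec spans θ·d AU: s = 23.5 × 57.241 = 1345.2 AU.
= 1345.2 × 1.496 × 10⁸ km = 2.0124 × 10^11 km.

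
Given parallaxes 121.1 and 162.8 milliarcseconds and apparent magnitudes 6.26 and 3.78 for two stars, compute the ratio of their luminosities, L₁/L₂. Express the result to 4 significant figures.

d₁ = 1/p₁ = 1/0.1211″ = 8.2576 pc; d₂ = 1/p₂ = 1/0.1628″ = 6.1425 pc.
M₁ = m₁ − 5 log₁₀ d₁ + 5 = 6.26 − 4.5843 + 5 = 6.6757.
M₂ = 3.78 − 3.9417 + 5 = 4.8383.
L₁/L₂ = 10^(0.4(M₂ − M₁)) = 10^(0.4 × (-1.8374)) = 10^(-0.73496) = 0.18409.

L₁/L₂ = 0.1841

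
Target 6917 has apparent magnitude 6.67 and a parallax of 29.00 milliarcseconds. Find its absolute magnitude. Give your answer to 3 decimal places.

M = 3.982

d = 1/p = 1/0.02900″ = 34.483 pc.
m − M = 5 log₁₀(34.483) − 5 = 7.6880 − 5 = 2.6880.
M = m − (m − M) = 6.67 − 2.6880 = 3.982.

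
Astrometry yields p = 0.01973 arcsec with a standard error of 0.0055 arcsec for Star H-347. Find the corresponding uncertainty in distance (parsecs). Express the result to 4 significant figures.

d = 1/p, so σ_d = σ_p / p².
σ_d = 0.00550 / (0.01973)² = 0.00550 / 0.00038927 = 14.129 pc.

14.13 pc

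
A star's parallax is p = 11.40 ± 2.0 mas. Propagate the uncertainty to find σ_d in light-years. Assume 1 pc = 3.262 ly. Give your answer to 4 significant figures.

50.20 ly

d = 1/p, so σ_d = σ_p / p².
σ_d = 0.00200 / (0.01140)² = 0.00200 / 0.00012996 = 15.389 pc = 15.389 × 3.262 ly = 50.199 ly.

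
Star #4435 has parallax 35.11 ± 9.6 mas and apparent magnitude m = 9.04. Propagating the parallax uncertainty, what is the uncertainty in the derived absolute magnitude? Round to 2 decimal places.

σ_M = 0.59 mag

M = m − 5 log₁₀ d + 5 = m + 5 log₁₀ p + 5, so ∂M/∂p = 5/(p ln 10).
σ_M = (5/ln 10) · (σ_p/p) = 2.1715 × 9.6/35.11 = 2.1715 × 0.27343 = 0.59375.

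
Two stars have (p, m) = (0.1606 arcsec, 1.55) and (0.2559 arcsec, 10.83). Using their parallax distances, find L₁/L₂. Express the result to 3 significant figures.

d₁ = 1/p₁ = 1/0.1606″ = 6.2267 pc; d₂ = 1/p₂ = 1/0.2559″ = 3.9078 pc.
M₁ = m₁ − 5 log₁₀ d₁ + 5 = 1.55 − 3.9713 + 5 = 2.5787.
M₂ = 10.83 − 2.9597 + 5 = 12.8703.
L₁/L₂ = 10^(0.4(M₂ − M₁)) = 10^(0.4 × 10.2916) = 10^4.11664 = 13081.

L₁/L₂ = 13100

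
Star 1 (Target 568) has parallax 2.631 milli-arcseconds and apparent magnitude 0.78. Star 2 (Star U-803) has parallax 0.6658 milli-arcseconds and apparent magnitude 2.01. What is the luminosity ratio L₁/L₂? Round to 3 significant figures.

L₁/L₂ = 0.199

d₁ = 1/p₁ = 1/0.002631″ = 380.08 pc; d₂ = 1/p₂ = 1/0.0006658″ = 1502 pc.
M₁ = m₁ − 5 log₁₀ d₁ + 5 = 0.78 − 12.8994 + 5 = -7.1194.
M₂ = 2.01 − 15.8833 + 5 = -8.8733.
L₁/L₂ = 10^(0.4(M₂ − M₁)) = 10^(0.4 × (-1.7539)) = 10^(-0.70156) = 0.19881.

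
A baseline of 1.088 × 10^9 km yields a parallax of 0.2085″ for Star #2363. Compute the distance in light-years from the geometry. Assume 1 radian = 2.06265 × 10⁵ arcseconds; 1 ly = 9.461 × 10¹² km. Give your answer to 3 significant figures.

θ = 0.2085″ = 0.2085/206265 = 1.0108 × 10^-6 rad.
d = B/θ = (1.088 × 10^9) / (1.0108 × 10^-6) = 1.0764 × 10^15 km = (1.0764 × 10^15) / (9.461 × 10^12) ly = 113.77 ly.

114 ly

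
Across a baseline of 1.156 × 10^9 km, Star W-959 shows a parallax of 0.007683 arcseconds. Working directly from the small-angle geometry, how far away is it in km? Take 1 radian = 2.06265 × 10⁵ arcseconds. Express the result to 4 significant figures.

3.104 × 10^16 km

θ = 0.007683″ = 0.007683/206265 = 3.7248 × 10^-8 rad.
d = B/θ = (1.156 × 10^9) / (3.7248 × 10^-8) = 3.1035 × 10^16 km.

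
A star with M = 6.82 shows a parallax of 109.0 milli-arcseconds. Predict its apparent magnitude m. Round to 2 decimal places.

m = 6.63

d = 1/p = 1/0.1090″ = 9.1743 pc.
m − M = 5 log₁₀ d − 5 = 5 log₁₀(9.1743) − 5 = 4.8129 − 5 = -0.1871.
m = M + (m − M) = 6.82 + (-0.1871) = 6.63.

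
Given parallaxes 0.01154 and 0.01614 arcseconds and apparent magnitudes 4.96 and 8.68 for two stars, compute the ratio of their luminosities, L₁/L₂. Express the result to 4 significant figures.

L₁/L₂ = 60.17

d₁ = 1/p₁ = 1/0.01154″ = 86.655 pc; d₂ = 1/p₂ = 1/0.01614″ = 61.958 pc.
M₁ = m₁ − 5 log₁₀ d₁ + 5 = 4.96 − 9.6890 + 5 = 0.2710.
M₂ = 8.68 − 8.9605 + 5 = 4.7195.
L₁/L₂ = 10^(0.4(M₂ − M₁)) = 10^(0.4 × 4.4485) = 10^1.77940 = 60.173.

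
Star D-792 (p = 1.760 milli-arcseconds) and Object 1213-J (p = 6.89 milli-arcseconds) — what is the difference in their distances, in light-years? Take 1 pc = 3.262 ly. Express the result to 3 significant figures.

1380 ly

d_A = 1/0.001760″ = 568.18 pc; d_B = 1/0.006890″ = 145.14 pc.
|d_B − d_A| = |145.14 − 568.18| = 423.04 pc = 423.04 × 3.262 ly = 1380 ly.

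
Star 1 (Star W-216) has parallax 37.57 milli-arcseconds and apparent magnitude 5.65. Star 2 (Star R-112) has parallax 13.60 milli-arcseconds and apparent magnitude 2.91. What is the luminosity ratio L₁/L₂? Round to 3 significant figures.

d₁ = 1/p₁ = 1/0.03757″ = 26.617 pc; d₂ = 1/p₂ = 1/0.01360″ = 73.529 pc.
M₁ = m₁ − 5 log₁₀ d₁ + 5 = 5.65 − 7.1258 + 5 = 3.5242.
M₂ = 2.91 − 9.3323 + 5 = -1.4223.
L₁/L₂ = 10^(0.4(M₂ − M₁)) = 10^(0.4 × (-4.9465)) = 10^(-1.97860) = 0.010505.

L₁/L₂ = 0.0105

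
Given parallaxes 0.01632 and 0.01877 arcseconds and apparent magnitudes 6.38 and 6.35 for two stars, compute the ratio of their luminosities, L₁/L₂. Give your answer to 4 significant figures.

L₁/L₂ = 1.287

d₁ = 1/p₁ = 1/0.01632″ = 61.275 pc; d₂ = 1/p₂ = 1/0.01877″ = 53.277 pc.
M₁ = m₁ − 5 log₁₀ d₁ + 5 = 6.38 − 8.9364 + 5 = 2.4436.
M₂ = 6.35 − 8.6327 + 5 = 2.7173.
L₁/L₂ = 10^(0.4(M₂ − M₁)) = 10^(0.4 × 0.2737) = 10^0.10948 = 1.2867.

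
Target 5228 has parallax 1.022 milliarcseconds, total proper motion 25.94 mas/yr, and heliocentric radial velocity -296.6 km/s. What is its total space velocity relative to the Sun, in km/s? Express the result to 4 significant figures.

320.1 km/s

d = 1/p = 1/0.001022″ = 978.47 pc.
μ = 25.94 mas/yr = 0.02594 ″/yr.
v_t = 4.740 μ d = 4.740 × 0.02594 × 978.47 = 120.31 km/s.
v = √(v_r² + v_t²) = √((-296.6)² + 120.31²) = √102446 = 320.07 km/s.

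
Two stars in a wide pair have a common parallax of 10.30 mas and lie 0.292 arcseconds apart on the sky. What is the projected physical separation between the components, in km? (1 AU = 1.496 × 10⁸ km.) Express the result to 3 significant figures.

d = 1/p = 1/0.01030″ = 97.087 pc.
At distance d (pc), an angle of θ arcsec spans θ·d AU: s = 0.292 × 97.087 = 28.349 AU.
= 28.349 × 1.496 × 10⁸ km = 4.2410 × 10^9 km.

4.24 × 10^9 km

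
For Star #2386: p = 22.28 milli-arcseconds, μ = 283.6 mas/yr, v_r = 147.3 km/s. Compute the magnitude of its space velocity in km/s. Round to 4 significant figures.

159.2 km/s

d = 1/p = 1/0.02228″ = 44.883 pc.
μ = 283.6 mas/yr = 0.2836 ″/yr.
v_t = 4.740 μ d = 4.740 × 0.2836 × 44.883 = 60.335 km/s.
v = √(v_r² + v_t²) = √(147.3² + 60.335²) = √25337.6 = 159.18 km/s.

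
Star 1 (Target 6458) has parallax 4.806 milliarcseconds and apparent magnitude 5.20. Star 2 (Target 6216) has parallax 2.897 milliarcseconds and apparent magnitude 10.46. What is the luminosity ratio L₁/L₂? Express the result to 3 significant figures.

d₁ = 1/p₁ = 1/0.004806″ = 208.07 pc; d₂ = 1/p₂ = 1/0.002897″ = 345.18 pc.
M₁ = m₁ − 5 log₁₀ d₁ + 5 = 5.20 − 11.5910 + 5 = -1.3910.
M₂ = 10.46 − 12.6902 + 5 = 2.7698.
L₁/L₂ = 10^(0.4(M₂ − M₁)) = 10^(0.4 × 4.1608) = 10^1.66432 = 46.166.

L₁/L₂ = 46.2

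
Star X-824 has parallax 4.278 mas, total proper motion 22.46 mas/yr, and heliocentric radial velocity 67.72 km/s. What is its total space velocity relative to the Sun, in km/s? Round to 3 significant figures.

d = 1/p = 1/0.004278″ = 233.75 pc.
μ = 22.46 mas/yr = 0.02246 ″/yr.
v_t = 4.740 μ d = 4.740 × 0.02246 × 233.75 = 24.885 km/s.
v = √(v_r² + v_t²) = √(67.72² + 24.885²) = √5205.26 = 72.147 km/s.

72.1 km/s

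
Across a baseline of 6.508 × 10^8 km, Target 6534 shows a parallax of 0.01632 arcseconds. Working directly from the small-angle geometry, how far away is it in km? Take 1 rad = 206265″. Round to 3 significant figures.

θ = 0.01632″ = 0.01632/206265 = 7.9122 × 10^-8 rad.
d = B/θ = (6.508 × 10^8) / (7.9122 × 10^-8) = 8.2253 × 10^15 km.

8.23 × 10^15 km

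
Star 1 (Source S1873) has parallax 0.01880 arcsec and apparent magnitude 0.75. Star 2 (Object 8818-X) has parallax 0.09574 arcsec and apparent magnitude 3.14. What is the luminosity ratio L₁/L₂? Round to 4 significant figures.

L₁/L₂ = 234.4

d₁ = 1/p₁ = 1/0.01880″ = 53.191 pc; d₂ = 1/p₂ = 1/0.09574″ = 10.445 pc.
M₁ = m₁ − 5 log₁₀ d₁ + 5 = 0.75 − 8.6292 + 5 = -2.8792.
M₂ = 3.14 − 5.0945 + 5 = 3.0455.
L₁/L₂ = 10^(0.4(M₂ − M₁)) = 10^(0.4 × 5.9247) = 10^2.36988 = 234.36.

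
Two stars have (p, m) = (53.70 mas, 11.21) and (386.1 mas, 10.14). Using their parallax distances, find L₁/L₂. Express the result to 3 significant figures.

d₁ = 1/p₁ = 1/0.05370″ = 18.622 pc; d₂ = 1/p₂ = 1/0.3861″ = 2.59 pc.
M₁ = m₁ − 5 log₁₀ d₁ + 5 = 11.21 − 6.3501 + 5 = 9.8599.
M₂ = 10.14 − 2.0665 + 5 = 13.0735.
L₁/L₂ = 10^(0.4(M₂ − M₁)) = 10^(0.4 × 3.2136) = 10^1.28544 = 19.295.

L₁/L₂ = 19.3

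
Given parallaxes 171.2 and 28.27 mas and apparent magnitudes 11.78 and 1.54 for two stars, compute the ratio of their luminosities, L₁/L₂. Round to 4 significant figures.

d₁ = 1/p₁ = 1/0.1712″ = 5.8411 pc; d₂ = 1/p₂ = 1/0.02827″ = 35.373 pc.
M₁ = m₁ − 5 log₁₀ d₁ + 5 = 11.78 − 3.8325 + 5 = 12.9475.
M₂ = 1.54 − 7.7434 + 5 = -1.2034.
L₁/L₂ = 10^(0.4(M₂ − M₁)) = 10^(0.4 × (-14.1509)) = 10^(-5.66036) = 0.0000021859.

L₁/L₂ = 2.186 × 10^-6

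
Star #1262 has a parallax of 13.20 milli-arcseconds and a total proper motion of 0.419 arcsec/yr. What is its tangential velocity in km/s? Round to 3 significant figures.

d = 1/p = 1/0.01320″ = 75.758 pc.
v_t = 4.74 × μ × d = 4.74 × 0.419 × 75.758 = 150.46 km/s.

150 km/s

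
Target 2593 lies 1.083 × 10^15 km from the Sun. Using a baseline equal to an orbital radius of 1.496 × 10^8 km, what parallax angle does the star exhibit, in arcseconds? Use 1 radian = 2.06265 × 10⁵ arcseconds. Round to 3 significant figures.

0.0285 arcsec

θ ≈ B/d = (1.496 × 10^8) / (1.083 × 10^15) = 1.3813 × 10^-7 rad.
In arcseconds: 1.3813 × 10^-7 × 206265 = 0.028491″.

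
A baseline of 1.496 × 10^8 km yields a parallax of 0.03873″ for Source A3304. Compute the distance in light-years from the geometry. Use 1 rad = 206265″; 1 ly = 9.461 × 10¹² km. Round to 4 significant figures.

θ = 0.03873″ = 0.03873/206265 = 1.8777 × 10^-7 rad.
d = B/θ = (1.496 × 10^8) / (1.8777 × 10^-7) = 7.9672 × 10^14 km = (7.9672 × 10^14) / (9.461 × 10^12) ly = 84.211 ly.

84.21 ly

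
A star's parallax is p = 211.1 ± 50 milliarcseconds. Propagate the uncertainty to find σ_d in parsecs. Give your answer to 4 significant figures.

d = 1/p, so σ_d = σ_p / p².
σ_d = 0.0500 / (0.2111)² = 0.0500 / 0.044563 = 1.122 pc.

1.122 pc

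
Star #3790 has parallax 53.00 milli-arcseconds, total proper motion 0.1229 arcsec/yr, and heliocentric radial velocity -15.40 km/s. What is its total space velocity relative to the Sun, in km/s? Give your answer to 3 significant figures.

d = 1/p = 1/0.05300″ = 18.868 pc.
v_t = 4.740 μ d = 4.740 × 0.1229 × 18.868 = 10.991 km/s.
v = √(v_r² + v_t²) = √((-15.40)² + 10.991²) = √357.962 = 18.92 km/s.

18.9 km/s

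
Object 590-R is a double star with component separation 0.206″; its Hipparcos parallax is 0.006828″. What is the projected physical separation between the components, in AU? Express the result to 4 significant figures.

30.17 AU

d = 1/p = 1/0.006828″ = 146.46 pc.
At distance d (pc), an angle of θ arcsec spans θ·d AU: s = 0.206 × 146.46 = 30.171 AU.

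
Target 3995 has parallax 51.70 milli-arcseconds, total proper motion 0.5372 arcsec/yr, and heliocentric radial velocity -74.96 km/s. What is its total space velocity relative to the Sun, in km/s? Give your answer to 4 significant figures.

d = 1/p = 1/0.05170″ = 19.342 pc.
v_t = 4.740 μ d = 4.740 × 0.5372 × 19.342 = 49.251 km/s.
v = √(v_r² + v_t²) = √((-74.96)² + 49.251²) = √8044.66 = 89.692 km/s.

89.69 km/s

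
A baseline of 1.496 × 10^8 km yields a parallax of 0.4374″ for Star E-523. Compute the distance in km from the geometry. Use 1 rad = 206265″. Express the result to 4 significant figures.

7.055 × 10^13 km

θ = 0.4374″ = 0.4374/206265 = 2.1206 × 10^-6 rad.
d = B/θ = (1.496 × 10^8) / (2.1206 × 10^-6) = 7.0546 × 10^13 km.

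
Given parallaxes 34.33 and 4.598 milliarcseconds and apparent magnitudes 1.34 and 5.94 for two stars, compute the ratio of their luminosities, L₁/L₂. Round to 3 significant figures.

d₁ = 1/p₁ = 1/0.03433″ = 29.129 pc; d₂ = 1/p₂ = 1/0.004598″ = 217.49 pc.
M₁ = m₁ − 5 log₁₀ d₁ + 5 = 1.34 − 7.3216 + 5 = -0.9816.
M₂ = 5.94 − 11.6872 + 5 = -0.7472.
L₁/L₂ = 10^(0.4(M₂ − M₁)) = 10^(0.4 × 0.2344) = 10^0.09376 = 1.241.

L₁/L₂ = 1.24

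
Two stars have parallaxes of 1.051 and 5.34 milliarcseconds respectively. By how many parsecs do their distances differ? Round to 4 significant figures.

764.2 pc

d_A = 1/0.001051″ = 951.47 pc; d_B = 1/0.005340″ = 187.27 pc.
|d_B − d_A| = |187.27 − 951.47| = 764.2 pc.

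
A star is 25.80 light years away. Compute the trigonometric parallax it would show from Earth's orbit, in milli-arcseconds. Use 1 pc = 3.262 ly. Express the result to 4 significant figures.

126.4 mas

d = 25.80 ly ÷ 3.262 = 7.9093 pc.
p = 1/d = 1/7.9093 = 0.12643 arcsec.
= 0.12643 × 1000 = 126.43 mas.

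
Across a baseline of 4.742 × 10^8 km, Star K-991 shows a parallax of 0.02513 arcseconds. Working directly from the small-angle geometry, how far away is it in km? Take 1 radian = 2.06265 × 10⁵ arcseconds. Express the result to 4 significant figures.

θ = 0.02513″ = 0.02513/206265 = 1.2183 × 10^-7 rad.
d = B/θ = (4.742 × 10^8) / (1.2183 × 10^-7) = 3.8923 × 10^15 km.

3.892 × 10^15 km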